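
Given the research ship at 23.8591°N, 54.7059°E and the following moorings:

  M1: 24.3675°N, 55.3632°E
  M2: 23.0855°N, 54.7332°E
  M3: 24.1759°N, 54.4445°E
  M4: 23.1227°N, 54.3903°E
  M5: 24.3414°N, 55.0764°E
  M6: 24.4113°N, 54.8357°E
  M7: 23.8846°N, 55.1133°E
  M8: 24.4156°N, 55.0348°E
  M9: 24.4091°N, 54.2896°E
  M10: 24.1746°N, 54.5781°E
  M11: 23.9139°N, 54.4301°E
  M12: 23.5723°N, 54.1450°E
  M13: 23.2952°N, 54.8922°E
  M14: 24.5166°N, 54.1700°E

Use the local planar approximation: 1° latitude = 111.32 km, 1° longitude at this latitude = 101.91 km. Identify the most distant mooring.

Distances from 23.8591°N, 54.7059°E:
M1: 87.6930 km
M2: 86.1621 km
M3: 44.1968 km
M4: 88.0597 km
M5: 65.6370 km
M6: 62.8781 km
M7: 41.6151 km
M8: 70.4359 km
M9: 74.4884 km
M10: 37.4586 km
M11: 28.7612 km
M12: 65.4731 km
M13: 65.5817 km
M14: 91.3227 km
Maximum: M14 at 91.3227 km.

M14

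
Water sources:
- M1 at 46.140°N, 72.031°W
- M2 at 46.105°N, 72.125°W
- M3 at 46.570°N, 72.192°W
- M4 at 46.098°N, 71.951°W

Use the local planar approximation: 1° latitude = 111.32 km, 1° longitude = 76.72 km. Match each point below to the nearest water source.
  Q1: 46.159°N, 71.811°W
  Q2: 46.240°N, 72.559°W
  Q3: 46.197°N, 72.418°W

Q1→M4; Q2→M2; Q3→M2

Q1 at 46.159°N, 71.811°W:
  M1: 17.010 km
  M2: 24.829 km
  M3: 54.293 km
  M4: 12.707 km
  → nearest: M4 (12.707 km)
Q2 at 46.240°N, 72.559°W:
  M1: 42.010 km
  M2: 36.531 km
  M3: 46.285 km
  M4: 49.251 km
  → nearest: M2 (36.531 km)
Q3 at 46.197°N, 72.418°W:
  M1: 30.361 km
  M2: 24.702 km
  M3: 44.997 km
  M4: 37.485 km
  → nearest: M2 (24.702 km)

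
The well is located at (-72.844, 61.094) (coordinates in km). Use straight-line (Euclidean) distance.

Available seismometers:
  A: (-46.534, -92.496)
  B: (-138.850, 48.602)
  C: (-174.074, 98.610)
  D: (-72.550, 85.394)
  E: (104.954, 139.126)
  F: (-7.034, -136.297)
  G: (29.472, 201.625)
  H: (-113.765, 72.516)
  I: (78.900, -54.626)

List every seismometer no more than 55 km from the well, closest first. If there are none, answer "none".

D, H

Distances from (-72.844, 61.094):
A: 155.827 km
B: 67.178 km
C: 107.958 km
D: 24.302 km
E: 194.168 km
F: 208.072 km
G: 173.832 km
H: 42.485 km
I: 190.833 km
Threshold 55 km: D (24.302 km), H (42.485 km) are within range.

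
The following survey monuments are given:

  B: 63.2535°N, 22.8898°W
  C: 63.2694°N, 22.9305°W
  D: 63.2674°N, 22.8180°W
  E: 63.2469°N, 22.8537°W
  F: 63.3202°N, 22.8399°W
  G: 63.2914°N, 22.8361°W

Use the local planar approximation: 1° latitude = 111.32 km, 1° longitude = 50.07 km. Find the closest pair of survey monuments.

B and E

Pairwise distances:
B–C: √((0.0159·111.32)² + (-0.0407·50.07)²) = √(3.132858 + 4.152829) = 2.6992 km
B–D: √((0.0139·111.32)² + (0.0718·50.07)²) = √(2.394286 + 12.924212) = 3.9139 km
B–E: √((-0.0066·111.32)² + (0.0361·50.07)²) = √(0.539802 + 3.267154) = 1.9511 km
B–F: √((0.0667·111.32)² + (0.0499·50.07)²) = √(55.131278 + 6.242467) = 7.8341 km
B–G: √((0.0379·111.32)² + (0.0537·50.07)²) = √(17.800197 + 7.229425) = 5.0030 km
C–D: √((-0.0020·111.32)² + (0.1125·50.07)²) = √(0.049569 + 31.729281) = 5.6373 km
C–E: √((-0.0225·111.32)² + (0.0768·50.07)²) = √(6.273522 + 14.786917) = 4.5892 km
C–F: √((0.0508·111.32)² + (0.0906·50.07)²) = √(31.979658 + 20.578399) = 7.2497 km
C–G: √((0.0220·111.32)² + (0.0944·50.07)²) = √(5.997797 + 22.340823) = 5.3234 km
D–E: √((-0.0205·111.32)² + (-0.0357·50.07)²) = √(5.207798 + 3.195153) = 2.8988 km
D–F: √((0.0528·111.32)² + (-0.0219·50.07)²) = √(34.547310 + 1.202385) = 5.9791 km
D–G: √((0.0240·111.32)² + (-0.0181·50.07)²) = √(7.137874 + 0.821320) = 2.8212 km
E–F: √((0.0733·111.32)² + (0.0138·50.07)²) = √(66.581618 + 0.477434) = 8.1890 km
E–G: √((0.0445·111.32)² + (0.0176·50.07)²) = √(24.539540 + 0.776570) = 5.0315 km
F–G: √((-0.0288·111.32)² + (0.0038·50.07)²) = √(10.278539 + 0.036201) = 3.2117 km
Closest pair: B–E at 1.9511 km.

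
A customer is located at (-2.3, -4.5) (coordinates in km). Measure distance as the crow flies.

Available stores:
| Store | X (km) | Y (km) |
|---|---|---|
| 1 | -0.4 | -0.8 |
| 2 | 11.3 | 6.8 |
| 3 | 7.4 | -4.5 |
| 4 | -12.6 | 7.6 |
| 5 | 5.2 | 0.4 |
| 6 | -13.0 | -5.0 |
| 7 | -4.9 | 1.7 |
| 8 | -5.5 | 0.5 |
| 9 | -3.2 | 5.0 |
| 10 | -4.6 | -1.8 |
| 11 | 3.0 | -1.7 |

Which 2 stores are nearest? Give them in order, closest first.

10, 1

Distances from (-2.3, -4.5):
1: √((1.9)² + (3.7)²) = √(3.610 + 13.690) = 4.2 km
2: √((13.6)² + (11.3)²) = √(184.960 + 127.690) = 17.7 km
3: √((9.7)² + (0.0)²) = √(94.090 + 0.000) = 9.7 km
4: √((-10.3)² + (12.1)²) = √(106.090 + 146.410) = 15.9 km
5: √((7.5)² + (4.9)²) = √(56.250 + 24.010) = 9.0 km
6: √((-10.7)² + (-0.5)²) = √(114.490 + 0.250) = 10.7 km
7: √((-2.6)² + (6.2)²) = √(6.760 + 38.440) = 6.7 km
8: √((-3.2)² + (5.0)²) = √(10.240 + 25.000) = 5.9 km
9: √((-0.9)² + (9.5)²) = √(0.810 + 90.250) = 9.5 km
10: √((-2.3)² + (2.7)²) = √(5.290 + 7.290) = 3.5 km
11: √((5.3)² + (2.8)²) = √(28.090 + 7.840) = 6.0 km
Sorted: 10 (3.5 km) < 1 (4.2 km) < 8 (5.9 km) < 11 (6.0 km) < …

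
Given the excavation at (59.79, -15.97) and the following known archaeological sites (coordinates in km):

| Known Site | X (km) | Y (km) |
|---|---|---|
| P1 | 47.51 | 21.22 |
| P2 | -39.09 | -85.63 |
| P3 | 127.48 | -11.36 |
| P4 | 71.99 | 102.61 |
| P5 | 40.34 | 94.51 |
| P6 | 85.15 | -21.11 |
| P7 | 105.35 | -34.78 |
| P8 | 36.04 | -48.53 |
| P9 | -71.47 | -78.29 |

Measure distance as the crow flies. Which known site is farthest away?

P9

Distances from (59.79, -15.97):
P1: 39.16 km
P2: 120.95 km
P3: 67.85 km
P4: 119.21 km
P5: 112.18 km
P6: 25.88 km
P7: 49.29 km
P8: 40.30 km
P9: 145.30 km
Maximum: P9 at 145.30 km.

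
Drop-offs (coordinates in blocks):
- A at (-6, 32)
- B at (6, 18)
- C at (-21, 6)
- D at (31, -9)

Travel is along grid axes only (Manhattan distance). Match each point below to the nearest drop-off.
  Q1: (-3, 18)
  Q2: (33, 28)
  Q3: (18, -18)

Q1 at (-3, 18):
  A: 17 blocks
  B: 9 blocks
  C: 30 blocks
  D: 61 blocks
  → nearest: B (9 blocks)
Q2 at (33, 28):
  A: 43 blocks
  B: 37 blocks
  C: 76 blocks
  D: 39 blocks
  → nearest: B (37 blocks)
Q3 at (18, -18):
  A: 74 blocks
  B: 48 blocks
  C: 63 blocks
  D: 22 blocks
  → nearest: D (22 blocks)

Q1→B; Q2→B; Q3→D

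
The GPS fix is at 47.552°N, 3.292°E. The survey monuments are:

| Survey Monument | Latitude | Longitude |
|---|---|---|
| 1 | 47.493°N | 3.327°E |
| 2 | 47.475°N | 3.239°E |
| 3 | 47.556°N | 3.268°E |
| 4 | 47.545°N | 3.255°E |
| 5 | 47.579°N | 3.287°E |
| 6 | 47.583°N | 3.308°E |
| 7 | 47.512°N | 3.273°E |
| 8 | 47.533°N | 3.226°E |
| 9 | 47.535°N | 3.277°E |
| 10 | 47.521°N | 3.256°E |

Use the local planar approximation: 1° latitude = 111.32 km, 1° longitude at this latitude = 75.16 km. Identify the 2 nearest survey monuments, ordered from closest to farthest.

Distances from 47.552°N, 3.292°E:
1: 7.075 km
2: 9.452 km
3: 1.858 km
4: 2.888 km
5: 3.029 km
6: 3.654 km
7: 4.676 km
8: 5.393 km
9: 2.203 km
10: 4.385 km
Sorted: 3 (1.858 km) < 9 (2.203 km) < 4 (2.888 km) < 5 (3.029 km) < …

3, 9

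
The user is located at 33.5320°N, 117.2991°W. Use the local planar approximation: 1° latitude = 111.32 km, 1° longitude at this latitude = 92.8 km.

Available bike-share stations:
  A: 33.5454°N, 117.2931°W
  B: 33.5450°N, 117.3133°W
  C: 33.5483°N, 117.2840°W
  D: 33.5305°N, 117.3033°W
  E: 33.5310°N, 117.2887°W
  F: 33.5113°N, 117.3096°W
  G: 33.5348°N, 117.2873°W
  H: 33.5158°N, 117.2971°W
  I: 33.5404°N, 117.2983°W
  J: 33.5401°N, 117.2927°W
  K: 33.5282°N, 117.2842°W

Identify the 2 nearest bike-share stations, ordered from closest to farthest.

Distances from 33.5320°N, 117.2991°W:
A: √((0.0134·111.32)² + (0.0060·92.8)²) = √(2.225133 + 0.310026) = 1.5922 km
B: √((0.0130·111.32)² + (-0.0142·92.8)²) = √(2.094272 + 1.736491) = 1.9572 km
C: √((0.0163·111.32)² + (0.0151·92.8)²) = √(3.292468 + 1.963586) = 2.2926 km
D: √((-0.0015·111.32)² + (-0.0042·92.8)²) = √(0.027882 + 0.151913) = 0.4240 km
E: √((-0.0010·111.32)² + (0.0104·92.8)²) = √(0.012392 + 0.931457) = 0.9715 km
F: √((-0.0207·111.32)² + (-0.0105·92.8)²) = √(5.309909 + 0.949455) = 2.5019 km
G: √((0.0028·111.32)² + (0.0118·92.8)²) = √(0.097154 + 1.199113) = 1.1385 km
H: √((-0.0162·111.32)² + (0.0020·92.8)²) = √(3.252194 + 0.034447) = 1.8129 km
I: √((0.0084·111.32)² + (0.0008·92.8)²) = √(0.874390 + 0.005512) = 0.9380 km
J: √((0.0081·111.32)² + (0.0064·92.8)²) = √(0.813048 + 0.352741) = 1.0797 km
K: √((-0.0038·111.32)² + (0.0149·92.8)²) = √(0.178943 + 1.911915) = 1.4460 km
Sorted: D (0.4240 km) < I (0.9380 km) < E (0.9715 km) < J (1.0797 km) < …

D, I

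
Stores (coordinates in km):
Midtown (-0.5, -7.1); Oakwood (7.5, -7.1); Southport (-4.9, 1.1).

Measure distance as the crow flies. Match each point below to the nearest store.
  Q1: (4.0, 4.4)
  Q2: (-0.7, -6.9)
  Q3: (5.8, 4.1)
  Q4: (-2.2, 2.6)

Q1 at (4.0, 4.4):
  Midtown: √((-4.5)² + (-11.5)²) = √(20.250 + 132.250) = 12.3 km
  Oakwood: √((3.5)² + (-11.5)²) = √(12.250 + 132.250) = 12.0 km
  Southport: √((-8.9)² + (-3.3)²) = √(79.210 + 10.890) = 9.5 km
  → nearest: Southport (9.5 km)
Q2 at (-0.7, -6.9):
  Midtown: √((0.2)² + (-0.2)²) = √(0.040 + 0.040) = 0.3 km
  Oakwood: √((8.2)² + (-0.2)²) = √(67.240 + 0.040) = 8.2 km
  Southport: √((-4.2)² + (8.0)²) = √(17.640 + 64.000) = 9.0 km
  → nearest: Midtown (0.3 km)
Q3 at (5.8, 4.1):
  Midtown: √((-6.3)² + (-11.2)²) = √(39.690 + 125.440) = 12.9 km
  Oakwood: √((1.7)² + (-11.2)²) = √(2.890 + 125.440) = 11.3 km
  Southport: √((-10.7)² + (-3.0)²) = √(114.490 + 9.000) = 11.1 km
  → nearest: Southport (11.1 km)
Q4 at (-2.2, 2.6):
  Midtown: √((1.7)² + (-9.7)²) = √(2.890 + 94.090) = 9.8 km
  Oakwood: √((9.7)² + (-9.7)²) = √(94.090 + 94.090) = 13.7 km
  Southport: √((-2.7)² + (-1.5)²) = √(7.290 + 2.250) = 3.1 km
  → nearest: Southport (3.1 km)

Q1→Southport; Q2→Midtown; Q3→Southport; Q4→Southport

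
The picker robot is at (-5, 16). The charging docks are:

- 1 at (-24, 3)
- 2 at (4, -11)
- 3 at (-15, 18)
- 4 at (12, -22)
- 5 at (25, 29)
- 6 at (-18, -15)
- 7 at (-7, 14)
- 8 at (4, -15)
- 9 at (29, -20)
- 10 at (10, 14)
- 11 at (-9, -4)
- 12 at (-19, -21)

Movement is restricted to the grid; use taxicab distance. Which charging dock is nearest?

7

Distances from (-5, 16):
1: |-19| + |-13| = 19 + 13 = 32
2: |9| + |-27| = 9 + 27 = 36
3: |-10| + |2| = 10 + 2 = 12
4: |17| + |-38| = 17 + 38 = 55
5: |30| + |13| = 30 + 13 = 43
6: |-13| + |-31| = 13 + 31 = 44
7: |-2| + |-2| = 2 + 2 = 4
8: |9| + |-31| = 9 + 31 = 40
9: |34| + |-36| = 34 + 36 = 70
10: |15| + |-2| = 15 + 2 = 17
11: |-4| + |-20| = 4 + 20 = 24
12: |-14| + |-37| = 14 + 37 = 51
Minimum: 7 at 4.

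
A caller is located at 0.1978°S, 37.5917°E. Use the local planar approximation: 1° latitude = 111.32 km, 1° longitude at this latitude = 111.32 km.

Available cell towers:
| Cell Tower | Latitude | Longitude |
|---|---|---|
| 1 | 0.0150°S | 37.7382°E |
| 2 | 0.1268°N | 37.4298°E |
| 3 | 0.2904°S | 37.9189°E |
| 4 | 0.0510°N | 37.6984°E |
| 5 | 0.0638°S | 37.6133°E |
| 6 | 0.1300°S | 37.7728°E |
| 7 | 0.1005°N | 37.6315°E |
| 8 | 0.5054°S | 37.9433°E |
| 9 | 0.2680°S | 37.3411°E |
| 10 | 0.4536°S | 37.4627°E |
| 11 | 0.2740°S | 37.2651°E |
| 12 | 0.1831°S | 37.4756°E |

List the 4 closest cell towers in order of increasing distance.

12, 5, 6, 1

Distances from 0.1978°S, 37.5917°E:
1: √((0.1828·111.32)² + (0.1465·111.32)²) = √(414.093848 + 265.963258) = 26.0779 km
2: √((0.3246·111.32)² + (-0.1619·111.32)²) = √(1305.700067 + 324.818004) = 40.3797 km
3: √((-0.0926·111.32)² + (0.3272·111.32)²) = √(106.259647 + 1326.700783) = 37.8545 km
4: √((0.2488·111.32)² + (0.1067·111.32)²) = √(767.091459 + 141.083178) = 30.1359 km
5: √((0.1340·111.32)² + (0.0216·111.32)²) = √(222.513309 + 5.781678) = 15.1094 km
6: √((0.0678·111.32)² + (0.1811·111.32)²) = √(56.964696 + 406.427697) = 21.5266 km
7: √((0.2983·111.32)² + (0.0398·111.32)²) = √(1102.688644 + 19.629649) = 33.5010 km
8: √((-0.3076·111.32)² + (0.3516·111.32)²) = √(1172.516755 + 1531.948367) = 52.0045 km
9: √((-0.0702·111.32)² + (-0.2506·111.32)²) = √(61.068973 + 778.231004) = 28.9707 km
10: √((-0.2558·111.32)² + (-0.1290·111.32)²) = √(810.862985 + 206.217642) = 31.8917 km
11: √((-0.0762·111.32)² + (-0.3266·111.32)²) = √(71.954231 + 1321.839593) = 37.3335 km
12: √((0.0147·111.32)² + (-0.1161·111.32)²) = √(2.677818 + 167.036290) = 13.0274 km
Sorted: 12 (13.0274 km) < 5 (15.1094 km) < 6 (21.5266 km) < 1 (26.0779 km) < 9 (28.9707 km) < 4 (30.1359 km) < …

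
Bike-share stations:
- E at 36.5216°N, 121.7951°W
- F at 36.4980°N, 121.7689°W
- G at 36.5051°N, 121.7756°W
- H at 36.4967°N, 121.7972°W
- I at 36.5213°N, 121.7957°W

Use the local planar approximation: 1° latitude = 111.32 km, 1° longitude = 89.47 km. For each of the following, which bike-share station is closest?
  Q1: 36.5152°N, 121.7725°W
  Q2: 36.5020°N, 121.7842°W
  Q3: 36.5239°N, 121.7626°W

Q1 at 36.5152°N, 121.7725°W:
  E: 2.1439 km
  F: 1.9416 km
  G: 1.1580 km
  H: 3.0207 km
  I: 2.1840 km
  → nearest: G (1.1580 km)
Q2 at 36.5020°N, 121.7842°W:
  E: 2.3899 km
  F: 1.4395 km
  G: 0.8433 km
  H: 1.3042 km
  I: 2.3821 km
  → nearest: G (0.8433 km)
Q3 at 36.5239°N, 121.7626°W:
  E: 2.9190 km
  F: 2.9378 km
  G: 2.3943 km
  H: 4.3303 km
  I: 2.9756 km
  → nearest: G (2.3943 km)

Q1→G; Q2→G; Q3→G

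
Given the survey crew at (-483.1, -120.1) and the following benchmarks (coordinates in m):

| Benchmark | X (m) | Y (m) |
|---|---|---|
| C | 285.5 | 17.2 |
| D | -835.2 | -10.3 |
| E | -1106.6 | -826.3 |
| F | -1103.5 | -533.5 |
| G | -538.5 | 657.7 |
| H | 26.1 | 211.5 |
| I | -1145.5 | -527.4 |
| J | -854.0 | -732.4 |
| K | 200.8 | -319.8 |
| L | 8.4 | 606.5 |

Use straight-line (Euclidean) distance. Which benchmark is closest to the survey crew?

D

Distances from (-483.1, -120.1):
C: 780.8 m
D: 368.8 m
E: 942.1 m
F: 745.5 m
G: 779.8 m
H: 607.7 m
I: 777.6 m
J: 715.9 m
K: 712.5 m
L: 877.2 m
Minimum: D at 368.8 m.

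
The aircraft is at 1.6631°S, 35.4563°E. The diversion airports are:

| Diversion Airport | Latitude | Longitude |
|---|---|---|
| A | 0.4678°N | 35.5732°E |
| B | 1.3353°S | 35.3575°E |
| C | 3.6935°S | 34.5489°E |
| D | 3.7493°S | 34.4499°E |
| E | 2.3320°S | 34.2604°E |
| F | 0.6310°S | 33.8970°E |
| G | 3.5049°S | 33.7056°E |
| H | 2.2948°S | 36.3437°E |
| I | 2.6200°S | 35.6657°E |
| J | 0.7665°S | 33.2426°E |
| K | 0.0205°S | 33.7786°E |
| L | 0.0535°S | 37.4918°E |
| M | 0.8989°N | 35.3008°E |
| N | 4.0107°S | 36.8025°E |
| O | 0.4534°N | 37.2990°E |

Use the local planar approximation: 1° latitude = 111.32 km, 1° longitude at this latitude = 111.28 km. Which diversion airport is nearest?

Distances from 1.6631°S, 35.4563°E:
A: √((2.1309·111.32)² + (0.1169·111.28)²) = √(56269.432366 + 169.224507) = 237.5682 km
B: √((0.3278·111.32)² + (-0.0988·111.28)²) = √(1331.570895 + 120.878239) = 38.1110 km
C: √((-2.0304·111.32)² + (-0.9074·111.28)²) = √(51086.906438 + 10196.045946) = 247.5539 km
D: √((-2.0862·111.32)² + (-1.0064·111.28)²) = √(53933.459370 + 12542.251069) = 257.8288 km
E: √((-0.6689·111.32)² + (-1.1959·111.28)²) = √(5544.581700 + 17710.220392) = 152.4953 km
F: √((1.0321·111.32)² + (-1.5593·111.28)²) = √(13200.486930 + 30108.810045) = 208.1089 km
G: √((-1.8418·111.32)² + (-1.7507·111.28)²) = √(42036.963011 + 37954.012602) = 282.8268 km
H: √((-0.6317·111.32)² + (0.8874·111.28)²) = √(4945.021101 + 9751.537220) = 121.2294 km
I: √((-0.9569·111.32)² + (0.2094·111.28)²) = √(11346.959493 + 542.984695) = 109.0410 km
J: √((0.8966·111.32)² + (-2.2137·111.28)²) = √(9961.938686 + 60683.659677) = 265.7924 km
K: √((1.6426·111.32)² + (-1.6777·111.28)²) = √(33435.670160 + 34854.819901) = 261.3245 km
L: √((1.6096·111.32)² + (2.0355·111.28)²) = √(32105.713218 + 51306.979429) = 288.8126 km
M: √((2.5620·111.32)² + (-0.1555·111.28)²) = √(81340.089539 + 299.429800) = 285.7263 km
N: √((-2.3476·111.32)² + (1.3462·111.28)²) = √(68295.894416 + 22441.578772) = 301.2266 km
O: √((2.1165·111.32)² + (1.8427·111.28)²) = √(55511.497213 + 42047.822058) = 312.3449 km
Minimum: B at 38.1110 km.

B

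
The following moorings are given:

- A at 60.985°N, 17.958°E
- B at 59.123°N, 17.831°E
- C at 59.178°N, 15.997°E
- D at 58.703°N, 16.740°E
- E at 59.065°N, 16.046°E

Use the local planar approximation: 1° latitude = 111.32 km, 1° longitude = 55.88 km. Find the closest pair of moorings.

C and E

Pairwise distances:
A–B: 207.399 km
A–C: 229.066 km
A–D: 262.992 km
A–E: 238.951 km
B–C: 102.667 km
B–D: 76.829 km
B–E: 99.955 km
C–D: 67.229 km
C–E: 12.874 km
D–E: 55.927 km
Closest pair: C–E at 12.874 km.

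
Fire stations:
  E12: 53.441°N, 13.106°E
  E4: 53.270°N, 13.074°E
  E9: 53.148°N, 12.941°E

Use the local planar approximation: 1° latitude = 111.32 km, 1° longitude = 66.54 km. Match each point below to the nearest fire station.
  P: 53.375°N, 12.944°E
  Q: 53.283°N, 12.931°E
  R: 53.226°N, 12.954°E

P at 53.375°N, 12.944°E:
  E12: 13.045 km
  E4: 14.541 km
  E9: 25.270 km
  → nearest: E12 (13.045 km)
Q at 53.283°N, 12.931°E:
  E12: 21.094 km
  E4: 9.625 km
  E9: 15.043 km
  → nearest: E4 (9.625 km)
R at 53.226°N, 12.954°E:
  E12: 25.983 km
  E4: 9.367 km
  E9: 8.726 km
  → nearest: E9 (8.726 km)

P→E12; Q→E4; R→E9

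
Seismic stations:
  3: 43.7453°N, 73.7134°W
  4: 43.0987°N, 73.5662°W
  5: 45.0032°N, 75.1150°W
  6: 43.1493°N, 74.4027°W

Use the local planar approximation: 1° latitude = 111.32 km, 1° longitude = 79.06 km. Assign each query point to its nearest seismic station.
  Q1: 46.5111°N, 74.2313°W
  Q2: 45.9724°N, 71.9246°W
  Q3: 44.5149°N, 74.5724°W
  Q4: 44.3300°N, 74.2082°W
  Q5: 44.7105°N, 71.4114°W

Q1→5; Q2→5; Q3→5; Q4→3; Q5→3

Q1 at 46.5111°N, 74.2313°W:
  3: 310.5995 km
  4: 383.4905 km
  5: 181.8185 km
  6: 374.4808 km
  → nearest: 5 (181.8185 km)
Q2 at 45.9724°N, 71.9246°W:
  3: 285.4208 km
  4: 345.2250 km
  5: 274.3393 km
  6: 370.3352 km
  → nearest: 5 (274.3393 km)
Q3 at 44.5149°N, 74.5724°W:
  3: 109.3242 km
  4: 176.5848 km
  5: 69.2458 km
  6: 152.6095 km
  → nearest: 5 (69.2458 km)
Q4 at 44.3300°N, 74.2082°W:
  3: 75.9397 km
  4: 146.1641 km
  5: 103.7101 km
  6: 132.3320 km
  → nearest: 3 (75.9397 km)
Q5 at 44.7105°N, 71.4114°W:
  3: 211.3463 km
  4: 247.4178 km
  5: 294.6140 km
  6: 293.4834 km
  → nearest: 3 (211.3463 km)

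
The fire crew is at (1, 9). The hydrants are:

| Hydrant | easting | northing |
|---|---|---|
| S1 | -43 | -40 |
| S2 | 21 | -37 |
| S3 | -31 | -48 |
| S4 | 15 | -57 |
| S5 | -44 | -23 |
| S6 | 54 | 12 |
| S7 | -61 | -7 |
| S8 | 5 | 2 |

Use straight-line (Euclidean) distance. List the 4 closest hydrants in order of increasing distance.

Distances from (1, 9):
S1: 65.9
S2: 50.2
S3: 65.4
S4: 67.5
S5: 55.2
S6: 53.1
S7: 64.0
S8: 8.1
Sorted: S8 (8.1) < S2 (50.2) < S6 (53.1) < S5 (55.2) < S7 (64.0) < S3 (65.4) < …

S8, S2, S6, S5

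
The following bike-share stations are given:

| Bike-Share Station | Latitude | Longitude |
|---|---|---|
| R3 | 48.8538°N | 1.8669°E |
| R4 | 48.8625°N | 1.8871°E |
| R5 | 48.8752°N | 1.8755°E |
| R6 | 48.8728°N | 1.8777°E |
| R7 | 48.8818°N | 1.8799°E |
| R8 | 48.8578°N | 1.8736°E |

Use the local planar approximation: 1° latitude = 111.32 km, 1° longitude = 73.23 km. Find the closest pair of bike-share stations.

R5 and R6

Pairwise distances:
R5–R6: 0.3120 km
R3–R8: 0.6626 km
R5–R7: 0.8023 km
R6–R7: 1.0148 km
R4–R8: 1.1185 km
R4–R6: 1.3374 km
R4–R5: 1.6493 km
R6–R8: 1.6966 km
R3–R4: 1.7681 km
R5–R8: 1.9420 km
R4–R7: 2.2122 km
R3–R6: 2.2581 km
R3–R5: 2.4641 km
R7–R8: 2.7112 km
R3–R7: 3.2591 km
Closest pair: R5–R6 at 0.3120 km.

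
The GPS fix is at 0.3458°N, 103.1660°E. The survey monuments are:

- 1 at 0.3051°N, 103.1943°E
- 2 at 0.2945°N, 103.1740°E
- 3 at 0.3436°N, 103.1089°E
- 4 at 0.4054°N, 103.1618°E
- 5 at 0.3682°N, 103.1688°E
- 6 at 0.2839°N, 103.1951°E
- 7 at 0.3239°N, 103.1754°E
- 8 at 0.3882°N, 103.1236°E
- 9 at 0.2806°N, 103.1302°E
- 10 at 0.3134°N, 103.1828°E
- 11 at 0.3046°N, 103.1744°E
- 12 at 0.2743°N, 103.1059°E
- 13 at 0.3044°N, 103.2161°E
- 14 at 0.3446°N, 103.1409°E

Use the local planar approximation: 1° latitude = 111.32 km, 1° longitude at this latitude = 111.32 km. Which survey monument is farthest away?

12

Distances from 0.3458°N, 103.1660°E:
1: √((-0.0407·111.32)² + (0.0283·111.32)²) = √(20.527460 + 9.924743) = 5.5184 km
2: √((-0.0513·111.32)² + (0.0080·111.32)²) = √(32.612277 + 0.793097) = 5.7797 km
3: √((-0.0022·111.32)² + (-0.0571·111.32)²) = √(0.059978 + 40.403465) = 6.3611 km
4: √((0.0596·111.32)² + (-0.0042·111.32)²) = √(44.018873 + 0.218597) = 6.6511 km
5: √((0.0224·111.32)² + (0.0028·111.32)²) = √(6.217881 + 0.097154) = 2.5130 km
6: √((-0.0619·111.32)² + (0.0291·111.32)²) = √(47.481857 + 10.493790) = 7.6142 km
7: √((-0.0219·111.32)² + (0.0094·111.32)²) = √(5.943395 + 1.094970) = 2.6530 km
8: √((0.0424·111.32)² + (-0.0424·111.32)²) = √(22.278098 + 22.278098) = 6.6750 km
9: √((-0.0652·111.32)² + (-0.0358·111.32)²) = √(52.679493 + 15.882265) = 8.2802 km
10: √((-0.0324·111.32)² + (0.0168·111.32)²) = √(13.008775 + 3.497558) = 4.0628 km
11: √((-0.0412·111.32)² + (0.0084·111.32)²) = √(21.034918 + 0.874390) = 4.6807 km
12: √((-0.0715·111.32)² + (-0.0601·111.32)²) = √(63.351730 + 44.760542) = 10.3977 km
13: √((-0.0414·111.32)² + (0.0501·111.32)²) = √(21.239636 + 31.104401) = 7.2349 km
14: √((-0.0012·111.32)² + (-0.0251·111.32)²) = √(0.017845 + 7.807174) = 2.7973 km
Maximum: 12 at 10.3977 km.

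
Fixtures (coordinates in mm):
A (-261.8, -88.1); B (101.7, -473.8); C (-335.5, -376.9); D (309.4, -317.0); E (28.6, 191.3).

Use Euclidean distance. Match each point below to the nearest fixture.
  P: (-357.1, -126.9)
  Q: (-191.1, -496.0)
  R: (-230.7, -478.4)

P→A; Q→C; R→C

P at (-357.1, -126.9):
  A: √((95.3)² + (38.8)²) = √(9082.090 + 1505.440) = 102.9 mm
  B: √((458.8)² + (-346.9)²) = √(210497.440 + 120339.610) = 575.2 mm
  C: √((21.6)² + (-250.0)²) = √(466.560 + 62500.000) = 250.9 mm
  D: √((666.5)² + (-190.1)²) = √(444222.250 + 36138.010) = 693.1 mm
  E: √((385.7)² + (318.2)²) = √(148764.490 + 101251.240) = 500.0 mm
  → nearest: A (102.9 mm)
Q at (-191.1, -496.0):
  A: √((-70.7)² + (407.9)²) = √(4998.490 + 166382.410) = 414.0 mm
  B: √((292.8)² + (22.2)²) = √(85731.840 + 492.840) = 293.6 mm
  C: √((-144.4)² + (119.1)²) = √(20851.360 + 14184.810) = 187.2 mm
  D: √((500.5)² + (179.0)²) = √(250500.250 + 32041.000) = 531.5 mm
  E: √((219.7)² + (687.3)²) = √(48268.090 + 472381.290) = 721.6 mm
  → nearest: C (187.2 mm)
R at (-230.7, -478.4):
  A: √((-31.1)² + (390.3)²) = √(967.210 + 152334.090) = 391.5 mm
  B: √((332.4)² + (4.6)²) = √(110489.760 + 21.160) = 332.4 mm
  C: √((-104.8)² + (101.5)²) = √(10983.040 + 10302.250) = 145.9 mm
  D: √((540.1)² + (161.4)²) = √(291708.010 + 26049.960) = 563.7 mm
  E: √((259.3)² + (669.7)²) = √(67236.490 + 448498.090) = 718.1 mm
  → nearest: C (145.9 mm)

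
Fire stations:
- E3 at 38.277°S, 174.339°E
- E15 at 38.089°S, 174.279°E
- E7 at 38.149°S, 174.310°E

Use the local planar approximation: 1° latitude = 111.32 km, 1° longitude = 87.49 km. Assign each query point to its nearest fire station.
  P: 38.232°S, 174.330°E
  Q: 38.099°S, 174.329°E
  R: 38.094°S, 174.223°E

P→E3; Q→E15; R→E15

P at 38.232°S, 174.330°E:
  E3: 5.071 km
  E15: 16.532 km
  E7: 9.404 km
  → nearest: E3 (5.071 km)
Q at 38.099°S, 174.329°E:
  E3: 19.834 km
  E15: 4.514 km
  E7: 5.809 km
  → nearest: E15 (4.514 km)
R at 38.094°S, 174.223°E:
  E3: 22.760 km
  E15: 4.931 km
  E7: 9.768 km
  → nearest: E15 (4.931 km)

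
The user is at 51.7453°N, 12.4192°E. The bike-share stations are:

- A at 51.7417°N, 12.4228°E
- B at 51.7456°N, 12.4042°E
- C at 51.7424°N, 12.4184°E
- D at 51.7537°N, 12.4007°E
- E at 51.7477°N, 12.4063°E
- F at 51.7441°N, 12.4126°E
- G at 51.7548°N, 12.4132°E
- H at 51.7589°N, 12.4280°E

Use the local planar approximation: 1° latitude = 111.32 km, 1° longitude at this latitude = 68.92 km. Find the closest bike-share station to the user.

Distances from 51.7453°N, 12.4192°E:
A: 0.4713 km
B: 1.0343 km
C: 0.3275 km
D: 1.5812 km
E: 0.9283 km
F: 0.4741 km
G: 1.1355 km
H: 1.6309 km
Minimum: C at 0.3275 km.

C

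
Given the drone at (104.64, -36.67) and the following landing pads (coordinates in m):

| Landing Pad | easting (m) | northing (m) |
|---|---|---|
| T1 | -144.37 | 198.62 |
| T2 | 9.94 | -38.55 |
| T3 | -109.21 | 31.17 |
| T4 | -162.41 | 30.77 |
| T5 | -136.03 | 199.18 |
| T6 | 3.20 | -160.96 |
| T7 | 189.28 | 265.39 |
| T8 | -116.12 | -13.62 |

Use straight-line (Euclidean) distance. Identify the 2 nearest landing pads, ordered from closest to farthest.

Distances from (104.64, -36.67):
T1: √((-249.01)² + (235.29)²) = √(62005.9801 + 55361.3841) = 342.59 m
T2: √((-94.70)² + (-1.88)²) = √(8968.0900 + 3.5344) = 94.72 m
T3: √((-213.85)² + (67.84)²) = √(45731.8225 + 4602.2656) = 224.35 m
T4: √((-267.05)² + (67.44)²) = √(71315.7025 + 4548.1536) = 275.43 m
T5: √((-240.67)² + (235.85)²) = √(57922.0489 + 55625.2225) = 336.97 m
T6: √((-101.44)² + (-124.29)²) = √(10290.0736 + 15448.0041) = 160.43 m
T7: √((84.64)² + (302.06)²) = √(7163.9296 + 91240.2436) = 313.69 m
T8: √((-220.76)² + (23.05)²) = √(48734.9776 + 531.3025) = 221.96 m
Sorted: T2 (94.72 m) < T6 (160.43 m) < T8 (221.96 m) < T3 (224.35 m) < …

T2, T6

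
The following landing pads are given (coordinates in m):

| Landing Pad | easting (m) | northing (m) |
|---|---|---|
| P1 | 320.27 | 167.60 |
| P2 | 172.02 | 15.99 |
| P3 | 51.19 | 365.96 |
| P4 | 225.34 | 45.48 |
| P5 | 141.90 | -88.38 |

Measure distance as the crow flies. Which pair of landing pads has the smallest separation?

Pairwise distances:
P1–P2: 212.05 m
P1–P3: 334.29 m
P1–P4: 154.68 m
P1–P5: 312.00 m
P2–P3: 370.24 m
P2–P4: 60.93 m
P2–P5: 108.63 m
P3–P4: 364.74 m
P3–P5: 463.31 m
P4–P5: 157.74 m
Closest pair: P2–P4 at 60.93 m.

P2 and P4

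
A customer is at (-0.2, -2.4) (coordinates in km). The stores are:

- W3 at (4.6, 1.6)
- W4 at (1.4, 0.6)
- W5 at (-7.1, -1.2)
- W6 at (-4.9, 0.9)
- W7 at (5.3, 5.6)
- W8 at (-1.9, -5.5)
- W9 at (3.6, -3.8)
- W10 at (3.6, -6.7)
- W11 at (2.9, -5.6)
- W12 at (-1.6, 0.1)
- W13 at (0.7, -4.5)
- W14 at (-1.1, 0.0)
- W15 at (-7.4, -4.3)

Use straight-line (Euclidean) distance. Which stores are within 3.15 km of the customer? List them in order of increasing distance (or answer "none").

Distances from (-0.2, -2.4):
W3: 6.248 km
W4: 3.400 km
W5: 7.004 km
W6: 5.743 km
W7: 9.708 km
W8: 3.536 km
W9: 4.050 km
W10: 5.738 km
W11: 4.455 km
W12: 2.865 km
W13: 2.285 km
W14: 2.563 km
W15: 7.446 km
Threshold 3.15 km: W13 (2.285 km), W14 (2.563 km), W12 (2.865 km) are within range.

W13, W14, W12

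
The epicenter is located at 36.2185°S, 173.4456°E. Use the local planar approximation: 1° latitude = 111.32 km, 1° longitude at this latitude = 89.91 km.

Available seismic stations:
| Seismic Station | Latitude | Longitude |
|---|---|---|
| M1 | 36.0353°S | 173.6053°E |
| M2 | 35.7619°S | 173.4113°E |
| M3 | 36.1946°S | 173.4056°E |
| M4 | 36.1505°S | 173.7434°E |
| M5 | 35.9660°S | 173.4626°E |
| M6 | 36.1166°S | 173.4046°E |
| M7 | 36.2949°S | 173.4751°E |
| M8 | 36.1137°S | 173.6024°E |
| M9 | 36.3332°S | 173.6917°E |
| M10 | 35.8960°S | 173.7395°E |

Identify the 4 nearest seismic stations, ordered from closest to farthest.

Distances from 36.2185°S, 173.4456°E:
M1: √((0.1832·111.32)² + (0.1597·89.91)²) = √(415.908057 + 206.170169) = 24.9415 km
M2: √((0.4566·111.32)² + (-0.0343·89.91)²) = √(2583.557964 + 9.510519) = 50.9222 km
M3: √((0.0239·111.32)² + (-0.0400·89.91)²) = √(7.078516 + 12.934093) = 4.4735 km
M4: √((0.0680·111.32)² + (0.2978·89.91)²) = √(57.301266 + 716.911228) = 27.8247 km
M5: √((0.2525·111.32)² + (0.0170·89.91)²) = √(790.076529 + 2.336221) = 28.1498 km
M6: √((0.1019·111.32)² + (-0.0410·89.91)²) = √(128.675174 + 13.588881) = 11.9274 km
M7: √((-0.0764·111.32)² + (0.0295·89.91)²) = √(72.332440 + 7.034934) = 8.9088 km
M8: √((0.1048·111.32)² + (0.1568·89.91)²) = √(136.103396 + 198.750446) = 18.2990 km
M9: √((-0.1147·111.32)² + (0.2461·89.91)²) = √(163.032141 + 489.597535) = 25.5466 km
M10: √((0.3225·111.32)² + (0.2939·89.91)²) = √(1288.860260 + 698.256790) = 44.5771 km
Sorted: M3 (4.4735 km) < M7 (8.9088 km) < M6 (11.9274 km) < M8 (18.2990 km) < M1 (24.9415 km) < M9 (25.5466 km) < …

M3, M7, M6, M8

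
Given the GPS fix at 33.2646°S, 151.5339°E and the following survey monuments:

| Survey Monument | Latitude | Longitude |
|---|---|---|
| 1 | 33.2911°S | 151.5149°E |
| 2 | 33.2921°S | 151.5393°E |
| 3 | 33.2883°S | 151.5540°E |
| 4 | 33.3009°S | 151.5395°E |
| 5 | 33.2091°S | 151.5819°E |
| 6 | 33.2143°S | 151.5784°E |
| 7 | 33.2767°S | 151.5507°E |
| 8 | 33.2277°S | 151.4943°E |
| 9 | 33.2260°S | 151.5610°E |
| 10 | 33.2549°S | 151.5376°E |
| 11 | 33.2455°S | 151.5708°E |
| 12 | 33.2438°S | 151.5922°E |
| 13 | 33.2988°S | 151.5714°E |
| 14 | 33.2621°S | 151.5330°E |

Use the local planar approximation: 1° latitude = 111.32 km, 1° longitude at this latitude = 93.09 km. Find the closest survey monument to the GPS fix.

14

Distances from 33.2646°S, 151.5339°E:
1: √((-0.0265·111.32)² + (-0.0190·93.09)²) = √(8.702382 + 3.128335) = 3.4396 km
2: √((-0.0275·111.32)² + (0.0054·93.09)²) = √(9.371558 + 0.252693) = 3.1023 km
3: √((-0.0237·111.32)² + (0.0201·93.09)²) = √(6.960542 + 3.501049) = 3.2344 km
4: √((-0.0363·111.32)² + (0.0056·93.09)²) = √(16.329002 + 0.271758) = 4.0744 km
5: √((0.0555·111.32)² + (0.0480·93.09)²) = √(38.170897 + 19.965884) = 7.6247 km
6: √((0.0503·111.32)² + (0.0445·93.09)²) = √(31.353236 + 17.160348) = 6.9652 km
7: √((-0.0121·111.32)² + (0.0168·93.09)²) = √(1.814334 + 2.445821) = 2.0640 km
8: √((0.0369·111.32)² + (-0.0396·93.09)²) = √(16.873265 + 13.589280) = 5.5193 km
9: √((0.0386·111.32)² + (0.0271·93.09)²) = √(18.463796 + 6.364212) = 4.9828 km
10: √((0.0097·111.32)² + (0.0037·93.09)²) = √(1.165977 + 0.118634) = 1.1334 km
11: √((0.0191·111.32)² + (0.0369·93.09)²) = √(4.520777 + 11.799369) = 4.0398 km
12: √((0.0208·111.32)² + (0.0583·93.09)²) = √(5.361336 + 29.453925) = 5.9004 km
13: √((-0.0342·111.32)² + (0.0375·93.09)²) = √(14.494345 + 12.186208) = 5.1653 km
14: √((0.0025·111.32)² + (-0.0009·93.09)²) = √(0.077451 + 0.007019) = 0.2906 km
Minimum: 14 at 0.2906 km.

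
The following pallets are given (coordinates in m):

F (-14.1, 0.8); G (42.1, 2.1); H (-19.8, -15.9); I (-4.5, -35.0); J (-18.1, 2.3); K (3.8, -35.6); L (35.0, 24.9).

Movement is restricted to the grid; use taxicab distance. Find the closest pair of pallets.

Pairwise distances:
F–G: 57.5 m
F–H: 22.4 m
F–I: 45.4 m
F–J: 5.5 m
F–K: 54.3 m
F–L: 73.2 m
G–H: 79.9 m
G–I: 83.7 m
G–J: 60.4 m
G–K: 76.0 m
G–L: 29.9 m
H–I: 34.4 m
H–J: 19.9 m
H–K: 43.3 m
H–L: 95.6 m
I–J: 50.9 m
I–K: 8.9 m
I–L: 99.4 m
J–K: 59.8 m
J–L: 75.7 m
K–L: 91.7 m
Closest pair: F–J at 5.5 m.

F and J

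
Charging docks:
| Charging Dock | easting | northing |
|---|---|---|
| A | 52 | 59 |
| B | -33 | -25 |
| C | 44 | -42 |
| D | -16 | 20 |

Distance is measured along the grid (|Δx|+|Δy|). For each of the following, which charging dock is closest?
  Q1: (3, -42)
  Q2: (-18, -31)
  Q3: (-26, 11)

Q1 at (3, -42):
  A: |49| + |101| = 49 + 101 = 150
  B: |-36| + |17| = 36 + 17 = 53
  C: |41| + |0| = 41 + 0 = 41
  D: |-19| + |62| = 19 + 62 = 81
  → nearest: C (41)
Q2 at (-18, -31):
  A: |70| + |90| = 70 + 90 = 160
  B: |-15| + |6| = 15 + 6 = 21
  C: |62| + |-11| = 62 + 11 = 73
  D: |2| + |51| = 2 + 51 = 53
  → nearest: B (21)
Q3 at (-26, 11):
  A: |78| + |48| = 78 + 48 = 126
  B: |-7| + |-36| = 7 + 36 = 43
  C: |70| + |-53| = 70 + 53 = 123
  D: |10| + |9| = 10 + 9 = 19
  → nearest: D (19)

Q1→C; Q2→B; Q3→D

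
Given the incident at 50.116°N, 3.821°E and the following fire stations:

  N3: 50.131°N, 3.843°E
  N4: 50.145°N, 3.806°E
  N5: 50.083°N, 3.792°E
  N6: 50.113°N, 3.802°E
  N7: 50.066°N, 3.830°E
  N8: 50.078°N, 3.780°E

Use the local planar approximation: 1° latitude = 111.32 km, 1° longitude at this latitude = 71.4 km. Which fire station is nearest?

Distances from 50.116°N, 3.821°E:
N3: 2.293 km
N4: 3.401 km
N5: 4.217 km
N6: 1.397 km
N7: 5.603 km
N8: 5.144 km
Minimum: N6 at 1.397 km.

N6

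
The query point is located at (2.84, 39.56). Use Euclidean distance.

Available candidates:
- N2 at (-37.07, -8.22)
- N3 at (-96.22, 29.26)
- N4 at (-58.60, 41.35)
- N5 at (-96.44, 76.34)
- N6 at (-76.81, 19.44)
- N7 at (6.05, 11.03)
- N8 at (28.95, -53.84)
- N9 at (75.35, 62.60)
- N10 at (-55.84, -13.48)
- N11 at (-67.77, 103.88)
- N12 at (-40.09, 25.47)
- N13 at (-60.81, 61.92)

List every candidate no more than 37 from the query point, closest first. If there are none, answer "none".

Distances from (2.84, 39.56):
N2: 62.26
N3: 99.59
N4: 61.47
N5: 105.87
N6: 82.15
N7: 28.71
N8: 96.98
N9: 76.08
N10: 79.10
N11: 95.51
N12: 45.18
N13: 67.46
Threshold 37: N7 (28.71) is within range.

N7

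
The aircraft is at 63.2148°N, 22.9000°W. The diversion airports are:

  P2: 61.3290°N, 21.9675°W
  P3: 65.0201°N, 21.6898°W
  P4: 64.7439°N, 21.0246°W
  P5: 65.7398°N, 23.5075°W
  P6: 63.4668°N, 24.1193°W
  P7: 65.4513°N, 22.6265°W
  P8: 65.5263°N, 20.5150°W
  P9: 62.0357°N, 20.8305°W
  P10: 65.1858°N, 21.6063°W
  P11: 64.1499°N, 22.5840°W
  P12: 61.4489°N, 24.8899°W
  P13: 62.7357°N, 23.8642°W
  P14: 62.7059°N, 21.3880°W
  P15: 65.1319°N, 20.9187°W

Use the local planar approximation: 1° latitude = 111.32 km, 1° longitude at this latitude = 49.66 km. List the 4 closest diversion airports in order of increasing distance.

Distances from 63.2148°N, 22.9000°W:
P2: 214.9741 km
P3: 209.7598 km
P4: 194.0317 km
P5: 282.6973 km
P6: 66.7331 km
P7: 249.3374 km
P8: 283.2657 km
P9: 166.7047 km
P10: 228.6240 km
P11: 105.2715 km
P12: 220.0199 km
P13: 71.6740 km
P14: 94.0596 km
P15: 235.0008 km
Sorted: P6 (66.7331 km) < P13 (71.6740 km) < P14 (94.0596 km) < P11 (105.2715 km) < P9 (166.7047 km) < P4 (194.0317 km) < …

P6, P13, P14, P11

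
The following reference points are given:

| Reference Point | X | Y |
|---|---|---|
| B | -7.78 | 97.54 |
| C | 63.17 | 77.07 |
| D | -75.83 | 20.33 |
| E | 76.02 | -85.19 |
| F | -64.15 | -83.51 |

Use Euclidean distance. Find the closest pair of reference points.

B and C

Pairwise distances:
B–C: 73.84
B–D: 102.92
B–E: 201.03
B–F: 189.62
C–D: 150.13
C–E: 162.77
C–F: 204.93
D–E: 184.91
D–F: 104.49
E–F: 140.18
Closest pair: B–C at 73.84.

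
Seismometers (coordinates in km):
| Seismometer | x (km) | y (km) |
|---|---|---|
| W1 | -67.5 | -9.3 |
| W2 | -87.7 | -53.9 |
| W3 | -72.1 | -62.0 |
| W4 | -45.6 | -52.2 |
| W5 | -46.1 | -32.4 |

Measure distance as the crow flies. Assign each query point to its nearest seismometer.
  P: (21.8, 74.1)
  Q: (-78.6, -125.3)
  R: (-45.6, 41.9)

P at (21.8, 74.1):
  W1: √((-89.3)² + (-83.4)²) = √(7974.490 + 6955.560) = 122.2 km
  W2: √((-109.5)² + (-128.0)²) = √(11990.250 + 16384.000) = 168.4 km
  W3: √((-93.9)² + (-136.1)²) = √(8817.210 + 18523.210) = 165.3 km
  W4: √((-67.4)² + (-126.3)²) = √(4542.760 + 15951.690) = 143.2 km
  W5: √((-67.9)² + (-106.5)²) = √(4610.410 + 11342.250) = 126.3 km
  → nearest: W1 (122.2 km)
Q at (-78.6, -125.3):
  W1: √((11.1)² + (116.0)²) = √(123.210 + 13456.000) = 116.5 km
  W2: √((-9.1)² + (71.4)²) = √(82.810 + 5097.960) = 72.0 km
  W3: √((6.5)² + (63.3)²) = √(42.250 + 4006.890) = 63.6 km
  W4: √((33.0)² + (73.1)²) = √(1089.000 + 5343.610) = 80.2 km
  W5: √((32.5)² + (92.9)²) = √(1056.250 + 8630.410) = 98.4 km
  → nearest: W3 (63.6 km)
R at (-45.6, 41.9):
  W1: √((-21.9)² + (-51.2)²) = √(479.610 + 2621.440) = 55.7 km
  W2: √((-42.1)² + (-95.8)²) = √(1772.410 + 9177.640) = 104.6 km
  W3: √((-26.5)² + (-103.9)²) = √(702.250 + 10795.210) = 107.2 km
  W4: √((0.0)² + (-94.1)²) = √(0.000 + 8854.810) = 94.1 km
  W5: √((-0.5)² + (-74.3)²) = √(0.250 + 5520.490) = 74.3 km
  → nearest: W1 (55.7 km)

P→W1; Q→W3; R→W1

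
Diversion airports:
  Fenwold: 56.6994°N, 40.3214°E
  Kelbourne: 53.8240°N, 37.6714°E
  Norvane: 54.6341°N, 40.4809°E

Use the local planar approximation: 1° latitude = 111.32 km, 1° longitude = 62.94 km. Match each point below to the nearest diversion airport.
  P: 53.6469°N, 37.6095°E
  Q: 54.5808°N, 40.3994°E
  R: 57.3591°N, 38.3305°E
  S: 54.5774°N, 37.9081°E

P→Kelbourne; Q→Norvane; R→Fenwold; S→Kelbourne

P at 53.6469°N, 37.6095°E:
  Fenwold: √((3.0525·111.32)² + (2.7119·62.94)²) = √(115466.962298 + 29134.047190) = 380.2644 km
  Kelbourne: √((0.1771·111.32)² + (0.0619·62.94)²) = √(388.672235 + 15.178707) = 20.0960 km
  Norvane: √((0.9872·111.32)² + (2.8714·62.94)²) = √(12076.933883 + 32661.856714) = 211.5155 km
  → nearest: Kelbourne (20.0960 km)
Q at 54.5808°N, 40.3994°E:
  Fenwold: √((2.1186·111.32)² + (-0.0780·62.94)²) = √(55621.709334 + 24.101423) = 235.8936 km
  Kelbourne: √((-0.7568·111.32)² + (-2.7280·62.94)²) = √(7097.552965 + 29480.999888) = 191.2552 km
  Norvane: √((0.0533·111.32)² + (0.0815·62.94)²) = √(35.204713 + 26.312899) = 7.8433 km
  → nearest: Norvane (7.8433 km)
R at 57.3591°N, 38.3305°E:
  Fenwold: √((-0.6597·111.32)² + (1.9909·62.94)²) = √(5393.111056 + 15701.905900) = 145.2412 km
  Kelbourne: √((-3.5351·111.32)² + (-0.6591·62.94)²) = √(154863.761031 + 1720.901846) = 395.7078 km
  Norvane: √((-2.7250·111.32)² + (2.1504·62.94)²) = √(92019.402409 + 18318.587358) = 332.1716 km
  → nearest: Fenwold (145.2412 km)
S at 54.5774°N, 37.9081°E:
  Fenwold: √((2.1220·111.32)² + (2.4133·62.94)²) = √(55800.379739 + 23071.514435) = 280.8414 km
  Kelbourne: √((-0.7534·111.32)² + (-0.2367·62.94)²) = √(7033.923279 + 221.947365) = 85.1814 km
  Norvane: √((0.0567·111.32)² + (2.5728·62.94)²) = √(39.839375 + 26221.982988) = 162.0550 km
  → nearest: Kelbourne (85.1814 km)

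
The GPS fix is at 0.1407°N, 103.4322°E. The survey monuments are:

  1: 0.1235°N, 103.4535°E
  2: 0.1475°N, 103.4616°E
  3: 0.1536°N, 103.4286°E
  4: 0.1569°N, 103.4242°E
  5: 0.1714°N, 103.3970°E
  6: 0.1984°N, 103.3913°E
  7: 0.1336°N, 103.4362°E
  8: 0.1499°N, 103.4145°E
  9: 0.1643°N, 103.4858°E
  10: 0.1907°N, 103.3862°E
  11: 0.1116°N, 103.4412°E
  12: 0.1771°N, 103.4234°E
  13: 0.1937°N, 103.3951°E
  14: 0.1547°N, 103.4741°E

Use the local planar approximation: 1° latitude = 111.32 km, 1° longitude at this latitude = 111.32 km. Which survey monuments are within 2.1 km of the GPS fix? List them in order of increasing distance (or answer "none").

Distances from 0.1407°N, 103.4322°E:
1: 3.0477 km
2: 3.3592 km
3: 1.4909 km
4: 2.0113 km
5: 5.1994 km
6: 7.8732 km
7: 0.9072 km
8: 2.2206 km
9: 6.5195 km
10: 7.5632 km
11: 3.3908 km
12: 4.1688 km
13: 7.2018 km
14: 4.9178 km
Threshold 2.1 km: 7 (0.9072 km), 3 (1.4909 km), 4 (2.0113 km) are within range.

7, 3, 4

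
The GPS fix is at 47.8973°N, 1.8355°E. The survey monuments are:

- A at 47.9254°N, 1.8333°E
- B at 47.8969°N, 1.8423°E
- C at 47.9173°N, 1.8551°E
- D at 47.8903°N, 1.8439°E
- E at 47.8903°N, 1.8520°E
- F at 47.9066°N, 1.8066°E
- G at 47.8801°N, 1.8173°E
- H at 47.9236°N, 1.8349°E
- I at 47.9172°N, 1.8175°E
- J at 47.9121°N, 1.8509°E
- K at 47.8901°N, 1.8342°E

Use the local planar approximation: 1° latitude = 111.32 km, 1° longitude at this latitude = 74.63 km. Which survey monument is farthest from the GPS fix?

Distances from 47.8973°N, 1.8355°E:
A: 3.1324 km
B: 0.5094 km
C: 2.6639 km
D: 1.0001 km
E: 1.4572 km
F: 2.3924 km
G: 2.3475 km
H: 2.9281 km
I: 2.5907 km
J: 2.0088 km
K: 0.8074 km
Maximum: A at 3.1324 km.

A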